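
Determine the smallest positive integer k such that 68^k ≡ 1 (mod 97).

96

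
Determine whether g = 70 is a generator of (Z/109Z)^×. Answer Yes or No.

Yes

φ(109) = 109 − 1 = 108 = 2^2 · 3^3.
An element g generates (Z/109Z)^× iff g^(108/q) ≢ 1 (mod 109) for each prime q ∈ {2, 3}.
70^54 ≡ 108 (mod 109)  [q = 2: ≢ 1 ✓]
70^36 ≡ 45 (mod 109)  [q = 3: ≢ 1 ✓]
None equal 1, so ord_109(70) = 108: 70 is a primitive root.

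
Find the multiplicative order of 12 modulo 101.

100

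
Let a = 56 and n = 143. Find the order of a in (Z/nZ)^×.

6

Since 56 ∈ (Z/143Z)^×, its order divides φ(143) = φ(11·13) = (11−1)·(13−1) = 10·12 = 120 = 2^3 · 3 · 5.
Divisors of 120: 1, 2, 3, 4, 5, 6, 8, 10, 12, 15, 20, 24, 30, 40, 60, 120.
Evaluate successive powers at the divisors of 120:
56^1 ≡ 56 (mod 143)
56^2 ≡ 133 (mod 143)
56^3 ≡ 12 (mod 143)
56^4 ≡ 100 (mod 143)
56^5 ≡ 23 (mod 143)
56^6 ≡ 1 (mod 143) ✓
The smallest such exponent is 6, so the order of 56 is 6.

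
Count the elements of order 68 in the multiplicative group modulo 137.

32

φ(137) = 137 − 1 = 136 = 2^3 · 17.
(Z/137Z)^× is cyclic (|G| = 136); a cyclic group of order m has exactly φ(d) elements of each order d | m, and none otherwise.
68 = 2^2 · 17 divides 136, and φ(68) = 32.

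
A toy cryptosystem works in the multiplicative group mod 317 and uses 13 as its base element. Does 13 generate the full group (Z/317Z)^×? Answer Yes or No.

φ(317) = 317 − 1 = 316 = 2^2 · 79.
An element g generates (Z/317Z)^× iff g^(316/q) ≢ 1 (mod 317) for each prime q ∈ {2, 79}.
13^158 ≡ 316 (mod 317)  [q = 2: ≢ 1 ✓]
13^4 ≡ 31 (mod 317)  [q = 79: ≢ 1 ✓]
None equal 1, so ord_317(13) = 316: 13 is a primitive root.

Yes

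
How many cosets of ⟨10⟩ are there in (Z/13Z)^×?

ord(10) | φ(13) = 13 − 1 = 12 = 2^2 · 3.
Divisors of 12: 1, 2, 3, 4, 6, 12.
Test each divisor d:
10^1 ≡ 10 (mod 13)
10^2 ≡ 9 (mod 13)
10^3 ≡ 12 (mod 13)
10^4 ≡ 3 (mod 13)
10^6 ≡ 1 (mod 13) ✓
The order of 10 is 6, so the subgroup it generates has 6 elements.
[(Z/13Z)^× : ⟨10⟩] = 12/6 = 2.

2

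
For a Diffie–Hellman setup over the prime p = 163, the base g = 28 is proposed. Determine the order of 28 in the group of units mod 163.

54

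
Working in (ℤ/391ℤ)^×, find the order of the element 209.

Since 209 ∈ (Z/391Z)^×, its order divides φ(391) = φ(17·23) = (17−1)·(23−1) = 16·22 = 352 = 2^5 · 11.
Divisors of 352: 1, 2, 4, 8, 11, 16, 22, 32, 44, 88, 176, 352.
Evaluate successive powers at the divisors of 352:
209^1 ≡ 209 (mod 391)
209^2 ≡ 280 (mod 391)
209^4 ≡ 200 (mod 391)
209^8 ≡ 118 (mod 391)
209^11 ≡ 300 (mod 391)
209^16 ≡ 239 (mod 391)
209^22 ≡ 70 (mod 391)
209^32 ≡ 35 (mod 391)
209^44 ≡ 208 (mod 391)
209^88 ≡ 254 (mod 391)
209^176 ≡ 1 (mod 391) ✓
The smallest such exponent is 176, so the order of 209 is 176.

176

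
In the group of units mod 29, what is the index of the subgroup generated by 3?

1

Since 3 ∈ (Z/29Z)^×, its order divides φ(29) = 29 − 1 = 28 = 2^2 · 7.
Divisors of 28: 1, 2, 4, 7, 14, 28.
Test each divisor d:
3^1 ≡ 3 (mod 29)
3^2 ≡ 9 (mod 29)
3^4 ≡ 23 (mod 29)
3^7 ≡ 12 (mod 29)
3^14 ≡ 28 (mod 29)
3^28 ≡ 1 (mod 29) ✓
The order of 3 is 28, so the subgroup it generates has 28 elements.
[(Z/29Z)^× : ⟨3⟩] = 28/28 = 1.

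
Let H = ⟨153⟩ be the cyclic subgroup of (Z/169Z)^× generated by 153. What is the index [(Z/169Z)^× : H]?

By Lagrange's theorem, ord_169(153) divides φ(169) = φ(13^2) = 13·(13−1) = 156 = 2^2 · 3 · 13.
Divisors of 156: 1, 2, 3, 4, 6, 12, 13, 26, 39, 52, 78, 156.
Check 153^d mod 169 for each divisor in increasing order:
153^1 ≡ 153 (mod 169)
153^2 ≡ 87 (mod 169)
153^3 ≡ 129 (mod 169)
153^4 ≡ 133 (mod 169)
153^6 ≡ 79 (mod 169)
153^12 ≡ 157 (mod 169)
153^13 ≡ 23 (mod 169)
153^26 ≡ 22 (mod 169)
153^39 ≡ 168 (mod 169)
153^52 ≡ 146 (mod 169)
153^78 ≡ 1 (mod 169) ✓
The order of 153 is 78, so the subgroup it generates has 78 elements.
The index is φ(169) / ord(153) = 156 / 78 = 2.

2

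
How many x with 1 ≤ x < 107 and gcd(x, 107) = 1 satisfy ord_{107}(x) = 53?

φ(107) = 107 − 1 = 106 = 2 · 53.
(Z/107Z)^× is cyclic (|G| = 106); a cyclic group of order m has exactly φ(d) elements of each order d | m, and none otherwise.
53 | 106, and φ(53) = 53 − 1 = 52.

52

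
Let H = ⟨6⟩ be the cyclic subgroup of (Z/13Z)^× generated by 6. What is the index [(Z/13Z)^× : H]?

1

Since 6 ∈ (Z/13Z)^×, its order divides φ(13) = 13 − 1 = 12 = 2^2 · 3.
Divisors of 12: 1, 2, 3, 4, 6, 12.
Test each divisor d:
6^1 ≡ 6 (mod 13)
6^2 ≡ 10 (mod 13)
6^3 ≡ 8 (mod 13)
6^4 ≡ 9 (mod 13)
6^6 ≡ 12 (mod 13)
6^12 ≡ 1 (mod 13) ✓
The order of 6 is 12, so the subgroup it generates has 12 elements.
The index is φ(13) / ord(6) = 12 / 12 = 1.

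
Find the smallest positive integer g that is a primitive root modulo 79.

φ(79) = 79 − 1 = 78 = 2 · 3 · 13.
Test candidates g = 2, 3, … against the prime factors q ∈ {2, 3, 13} of φ(79): g is a generator iff g^(78/q) ≢ 1 for every such q.
g = 2: 2^39 ≡ 1 — hits 1, so not a primitive root.
g = 3: 3^39 ≡ 78; 3^26 ≡ 23; 3^6 ≡ 18 — none is 1, so 3 is a primitive root.
The smallest primitive root modulo 79 is 3.

3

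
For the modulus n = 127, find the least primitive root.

φ(127) = 127 − 1 = 126 = 2 · 3^2 · 7.
g is a primitive root iff g^(126/q) ≢ 1 (mod 127) for each prime q ∈ {2, 3, 7}.
g = 2: 2^63 ≡ 1 — hits 1, so not a primitive root.
g = 3: 3^63 ≡ 126; 3^42 ≡ 107; 3^18 ≡ 4 — none is 1, so 3 is a primitive root.
Hence the least primitive root of 127 is 3.

3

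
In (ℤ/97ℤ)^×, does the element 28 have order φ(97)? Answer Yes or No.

No

φ(97) = 97 − 1 = 96 = 2^5 · 3.
Test 28^(96/q) mod 97 for each prime factor q of 96:
28^48 ≡ 96 (mod 97)  [q = 2: ≢ 1 ✓]
28^32 ≡ 1 (mod 97)  [q = 3: ≡ 1 ✗]
28^32 ≡ 1 shows ord(28) | 32, strictly less than φ(97); not a primitive root.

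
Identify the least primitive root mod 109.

φ(109) = 109 − 1 = 108 = 2^2 · 3^3.
g is a primitive root iff g^(108/q) ≢ 1 (mod 109) for each prime q ∈ {2, 3}.
g = 2: 2^54 ≡ 108; 2^36 ≡ 1 — hits 1, so not a primitive root.
g = 3: 3^54 ≡ 1 — hits 1, so not a primitive root.
g = 4: 4^54 ≡ 1 — hits 1, so not a primitive root.
g = 5: 5^54 ≡ 1 — hits 1, so not a primitive root.
g = 6: 6^54 ≡ 108; 6^36 ≡ 63 — none is 1, so 6 is a primitive root.
The smallest primitive root modulo 109 is 6.

6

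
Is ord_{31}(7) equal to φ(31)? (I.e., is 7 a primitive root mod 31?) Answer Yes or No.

φ(31) = 31 − 1 = 30 = 2 · 3 · 5.
7 is a primitive root mod 31 iff 7^(φ(31)/q) ≢ 1 for every prime q | φ(31), i.e. q ∈ {2, 3, 5}.
7^15 ≡ 1 (mod 31)  [q = 2: ≡ 1 ✗]
7^10 ≡ 25 (mod 31)  [q = 3: ≢ 1 ✓]
7^6 ≡ 4 (mod 31)  [q = 5: ≢ 1 ✓]
The check at q = 2 fails, so 7 generates a proper subgroup.

No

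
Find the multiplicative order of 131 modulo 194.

32

Since 131 ∈ (Z/194Z)^×, its order divides φ(194) = φ(2)·φ(97) = 1·96 = 96 = 2^5 · 3.
Divisors of 96: 1, 2, 3, 4, 6, 8, 12, 16, 24, 32, 48, 96.
Check 131^d mod 194 for each divisor in increasing order:
131^1 ≡ 131
131^2 ≡ 89
131^3 ≡ 19
131^4 ≡ 161
131^6 ≡ 167
131^8 ≡ 119
131^12 ≡ 147
131^16 ≡ 193
131^24 ≡ 75
131^32 ≡ 1
Therefore the multiplicative order of 131 modulo 194 is 32.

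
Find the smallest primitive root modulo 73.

φ(73) = 73 − 1 = 72 = 2^3 · 3^2.
Test candidates g = 2, 3, … against the prime factors q ∈ {2, 3} of φ(73): g is a generator iff g^(72/q) ≢ 1 for every such q.
g = 2: 2^36 ≡ 1 — hits 1, so not a primitive root.
g = 3: 3^36 ≡ 1 — hits 1, so not a primitive root.
g = 4: 4^36 ≡ 1 — hits 1, so not a primitive root.
g = 5: 5^36 ≡ 72; 5^24 ≡ 8 — none is 1, so 5 is a primitive root.
So 5 is the smallest generator of (Z/73Z)^×.

5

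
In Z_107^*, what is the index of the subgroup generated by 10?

2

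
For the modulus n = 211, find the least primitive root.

2

φ(211) = 211 − 1 = 210 = 2 · 3 · 5 · 7.
g is a primitive root iff g^(210/q) ≢ 1 (mod 211) for each prime q ∈ {2, 3, 5, 7}.
g = 2: 2^105 ≡ 210; 2^70 ≡ 196; 2^42 ≡ 107; 2^30 ≡ 171 — none is 1, so 2 is a primitive root.
Hence the least primitive root of 211 is 2.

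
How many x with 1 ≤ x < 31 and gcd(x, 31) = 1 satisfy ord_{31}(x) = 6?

2

φ(31) = 31 − 1 = 30 = 2 · 3 · 5.
(Z/31Z)^× is cyclic (|G| = 30); a cyclic group of order m has exactly φ(d) elements of each order d | m, and none otherwise.
6 = 2 · 3 divides 30, and φ(6) = 2.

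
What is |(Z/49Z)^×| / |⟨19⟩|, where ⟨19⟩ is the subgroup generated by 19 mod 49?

ord(19) | φ(49) = φ(7^2) = 7·(7−1) = 42 = 2 · 3 · 7.
Divisors of 42: 1, 2, 3, 6, 7, 14, 21, 42.
Evaluate successive powers at the divisors of 42:
19^1 ≡ 19 (mod 49)
19^2 ≡ 18 (mod 49)
19^3 ≡ 48 (mod 49)
19^6 ≡ 1 (mod 49) ✓
So ord_49(19) = 6, hence |⟨19⟩| = 6.
[(Z/49Z)^× : ⟨19⟩] = 42/6 = 7.

7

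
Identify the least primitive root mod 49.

3

φ(49) = φ(7^2) = 7·(7−1) = 42 = 2 · 3 · 7.
Test candidates g = 2, 3, … against the prime factors q ∈ {2, 3, 7} of φ(49): g is a generator iff g^(42/q) ≢ 1 for every such q.
g = 2: 2^21 ≡ 1 — hits 1, so not a primitive root.
g = 3: 3^21 ≡ 48; 3^14 ≡ 30; 3^6 ≡ 43 — none is 1, so 3 is a primitive root.
Hence the least primitive root of 49 is 3.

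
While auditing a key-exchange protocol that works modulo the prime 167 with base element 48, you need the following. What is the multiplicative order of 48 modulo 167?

83

Since 48 ∈ (Z/167Z)^×, its order divides φ(167) = 167 − 1 = 166 = 2 · 83.
Divisors of 166: 1, 2, 83, 166.
Check 48^d mod 167 for each divisor in increasing order:
48^1 ≡ 48 (mod 167)
48^2 ≡ 133 (mod 167)
48^83 ≡ 1 (mod 167) ✓
The smallest such exponent is 83, so the order of 48 is 83.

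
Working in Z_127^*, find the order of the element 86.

126

The order of 86 must divide φ(127) = 127 − 1 = 126 = 2 · 3^2 · 7.
Divisors of 126: 1, 2, 3, 6, 7, 9, 14, 18, 21, 42, 63, 126.
Test each divisor d:
86^1 ≡ 86
86^2 ≡ 30
86^3 ≡ 40
86^6 ≡ 76
86^7 ≡ 59
86^9 ≡ 119
86^14 ≡ 52
86^18 ≡ 64
86^21 ≡ 20
86^42 ≡ 19
86^63 ≡ 126
86^126 ≡ 1
The smallest such exponent is 126, so the order of 86 is 126.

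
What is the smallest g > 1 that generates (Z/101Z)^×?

φ(101) = 101 − 1 = 100 = 2^2 · 5^2.
Test candidates g = 2, 3, … against the prime factors q ∈ {2, 5} of φ(101): g is a generator iff g^(100/q) ≢ 1 for every such q.
g = 2: 2^50 ≡ 100; 2^20 ≡ 95 — none is 1, so 2 is a primitive root.
Hence the least primitive root of 101 is 2.

2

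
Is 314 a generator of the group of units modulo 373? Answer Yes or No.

φ(373) = 373 − 1 = 372 = 2^2 · 3 · 31.
It suffices to check that the order of 314 is not a proper divisor of 372: compute 314^(372/q) for q ∈ {2, 3, 31}.
314^186 ≡ 1 (mod 373)  [q = 2: ≡ 1 ✗]
314^124 ≡ 284 (mod 373)  [q = 3: ≢ 1 ✓]
314^12 ≡ 351 (mod 373)  [q = 31: ≢ 1 ✓]
Since 314^186 ≡ 1, the order of 314 divides 186 < 372, so 314 is not a primitive root.

No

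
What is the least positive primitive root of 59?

φ(59) = 59 − 1 = 58 = 2 · 29.
Test candidates g = 2, 3, … against the prime factors q ∈ {2, 29} of φ(59): g is a generator iff g^(58/q) ≢ 1 for every such q.
g = 2: 2^29 ≡ 58; 2^2 ≡ 4 — none is 1, so 2 is a primitive root.
The smallest primitive root modulo 59 is 2.

2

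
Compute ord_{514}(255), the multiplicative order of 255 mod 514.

16

By Lagrange's theorem, ord_514(255) divides φ(514) = φ(2)·φ(257) = 1·256 = 256 = 2^8.
Divisors of 256: 1, 2, 4, 8, 16, 32, 64, 128, 256.
Test each divisor d:
255^1 ≡ 255 (mod 514)
255^2 ≡ 261 (mod 514)
255^4 ≡ 273 (mod 514)
255^8 ≡ 513 (mod 514)
255^16 ≡ 1 (mod 514) ✓
The smallest such exponent is 16, so the order of 255 is 16.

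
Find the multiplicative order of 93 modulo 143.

60

ord(93) | φ(143) = φ(11·13) = (11−1)·(13−1) = 10·12 = 120 = 2^3 · 3 · 5.
Divisors of 120: 1, 2, 3, 4, 5, 6, 8, 10, 12, 15, 20, 24, 30, 40, 60, 120.
Check 93^d mod 143 for each divisor in increasing order:
93^1 ≡ 93
93^2 ≡ 69
93^3 ≡ 125
93^4 ≡ 42
93^5 ≡ 45
93^6 ≡ 38
93^8 ≡ 48
93^10 ≡ 23
93^12 ≡ 14
93^15 ≡ 34
93^20 ≡ 100
93^24 ≡ 53
93^30 ≡ 12
93^40 ≡ 133
93^60 ≡ 1
So ord_143(93) = 60.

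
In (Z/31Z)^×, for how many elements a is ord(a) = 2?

1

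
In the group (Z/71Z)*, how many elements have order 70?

24

φ(71) = 71 − 1 = 70 = 2 · 5 · 7.
Since (Z/71Z)^× is cyclic of order 70, the number of elements of order d is φ(d) when d | 70 and 0 otherwise.
70 = 2 · 5 · 7 divides 70, and φ(70) = 24.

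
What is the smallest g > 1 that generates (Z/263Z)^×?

φ(263) = 263 − 1 = 262 = 2 · 131.
Test candidates g = 2, 3, … against the prime factors q ∈ {2, 131} of φ(263): g is a generator iff g^(262/q) ≢ 1 for every such q.
g = 2: 2^131 ≡ 1 — hits 1, so not a primitive root.
g = 3: 3^131 ≡ 1 — hits 1, so not a primitive root.
g = 4: 4^131 ≡ 1 — hits 1, so not a primitive root.
g = 5: 5^131 ≡ 262; 5^2 ≡ 25 — none is 1, so 5 is a primitive root.
So 5 is the smallest generator of (Z/263Z)^×.

5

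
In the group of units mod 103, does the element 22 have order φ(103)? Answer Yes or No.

No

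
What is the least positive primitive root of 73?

5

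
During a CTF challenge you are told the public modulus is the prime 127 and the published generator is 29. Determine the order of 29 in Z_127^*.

126

Since 29 ∈ (Z/127Z)^×, its order divides φ(127) = 127 − 1 = 126 = 2 · 3^2 · 7.
Divisors of 126: 1, 2, 3, 6, 7, 9, 14, 18, 21, 42, 63, 126.
Evaluate successive powers at the divisors of 126:
29^1 ≡ 29 (mod 127)
29^2 ≡ 79 (mod 127)
29^3 ≡ 5 (mod 127)
29^6 ≡ 25 (mod 127)
29^7 ≡ 90 (mod 127)
29^9 ≡ 125 (mod 127)
29^14 ≡ 99 (mod 127)
29^18 ≡ 4 (mod 127)
29^21 ≡ 20 (mod 127)
29^42 ≡ 19 (mod 127)
29^63 ≡ 126 (mod 127)
29^126 ≡ 1 (mod 127) ✓
Hence ord(29) = 126.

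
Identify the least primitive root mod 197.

φ(197) = 197 − 1 = 196 = 2^2 · 7^2.
g is a primitive root iff g^(196/q) ≢ 1 (mod 197) for each prime q ∈ {2, 7}.
g = 2: 2^98 ≡ 196; 2^28 ≡ 104 — none is 1, so 2 is a primitive root.
The smallest primitive root modulo 197 is 2.

2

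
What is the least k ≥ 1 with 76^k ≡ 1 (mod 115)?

ord(76) | φ(115) = φ(5·23) = (5−1)·(23−1) = 4·22 = 88 = 2^3 · 11.
Divisors of 88: 1, 2, 4, 8, 11, 22, 44, 88.
Evaluate successive powers at the divisors of 88:
76^1 ≡ 76 (mod 115)
76^2 ≡ 26 (mod 115)
76^4 ≡ 101 (mod 115)
76^8 ≡ 81 (mod 115)
76^11 ≡ 91 (mod 115)
76^22 ≡ 1 (mod 115) ✓
The smallest such exponent is 22, so the order of 76 is 22.

22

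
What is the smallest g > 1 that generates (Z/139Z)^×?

2

φ(139) = 139 − 1 = 138 = 2 · 3 · 23.
g is a primitive root iff g^(138/q) ≢ 1 (mod 139) for each prime q ∈ {2, 3, 23}.
g = 2: 2^69 ≡ 138; 2^46 ≡ 96; 2^6 ≡ 64 — none is 1, so 2 is a primitive root.
Hence the least primitive root of 139 is 2.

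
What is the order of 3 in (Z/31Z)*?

30

By Lagrange's theorem, ord_31(3) divides φ(31) = 31 − 1 = 30 = 2 · 3 · 5.
Divisors of 30: 1, 2, 3, 5, 6, 10, 15, 30.
Test each divisor d:
3^1 ≡ 3 (mod 31)
3^2 ≡ 9 (mod 31)
3^3 ≡ 27 (mod 31)
3^5 ≡ 26 (mod 31)
3^6 ≡ 16 (mod 31)
3^10 ≡ 25 (mod 31)
3^15 ≡ 30 (mod 31)
3^30 ≡ 1 (mod 31) ✓
Therefore the multiplicative order of 3 modulo 31 is 30.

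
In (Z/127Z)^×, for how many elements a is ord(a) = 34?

φ(127) = 127 − 1 = 126 = 2 · 3^2 · 7.
(Z/127Z)^× is cyclic (|G| = 126); a cyclic group of order m has exactly φ(d) elements of each order d | m, and none otherwise.
Here 126 is not a multiple of 34, so there are no elements of order 34.

0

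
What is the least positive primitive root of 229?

6

φ(229) = 229 − 1 = 228 = 2^2 · 3 · 19.
g is a primitive root iff g^(228/q) ≢ 1 (mod 229) for each prime q ∈ {2, 3, 19}.
g = 2: 2^114 ≡ 228; 2^76 ≡ 1 — hits 1, so not a primitive root.
g = 3: 3^114 ≡ 1 — hits 1, so not a primitive root.
g = 4: 4^114 ≡ 1 — hits 1, so not a primitive root.
g = 5: 5^114 ≡ 1 — hits 1, so not a primitive root.
g = 6: 6^114 ≡ 228; 6^76 ≡ 134; 6^12 ≡ 165 — none is 1, so 6 is a primitive root.
So 6 is the smallest generator of (Z/229Z)^×.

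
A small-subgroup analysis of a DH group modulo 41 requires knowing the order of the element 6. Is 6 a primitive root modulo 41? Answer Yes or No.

Yes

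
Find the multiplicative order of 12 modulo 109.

54

By Lagrange's theorem, ord_109(12) divides φ(109) = 109 − 1 = 108 = 2^2 · 3^3.
Divisors of 108: 1, 2, 3, 4, 6, 9, 12, 18, 27, 36, 54, 108.
Test each divisor d:
12^1 ≡ 12 (mod 109)
12^2 ≡ 35 (mod 109)
12^3 ≡ 93 (mod 109)
12^4 ≡ 26 (mod 109)
12^6 ≡ 38 (mod 109)
12^9 ≡ 46 (mod 109)
12^12 ≡ 27 (mod 109)
12^18 ≡ 45 (mod 109)
12^27 ≡ 108 (mod 109)
12^36 ≡ 63 (mod 109)
12^54 ≡ 1 (mod 109) ✓
The smallest such exponent is 54, so the order of 12 is 54.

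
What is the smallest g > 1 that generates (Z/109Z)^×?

6

φ(109) = 109 − 1 = 108 = 2^2 · 3^3.
Test candidates g = 2, 3, … against the prime factors q ∈ {2, 3} of φ(109): g is a generator iff g^(108/q) ≢ 1 for every such q.
g = 2: 2^54 ≡ 108; 2^36 ≡ 1 — hits 1, so not a primitive root.
g = 3: 3^54 ≡ 1 — hits 1, so not a primitive root.
g = 4: 4^54 ≡ 1 — hits 1, so not a primitive root.
g = 5: 5^54 ≡ 1 — hits 1, so not a primitive root.
g = 6: 6^54 ≡ 108; 6^36 ≡ 63 — none is 1, so 6 is a primitive root.
So 6 is the smallest generator of (Z/109Z)^×.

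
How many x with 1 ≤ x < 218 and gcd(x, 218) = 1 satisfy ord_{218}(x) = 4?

2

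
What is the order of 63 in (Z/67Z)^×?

66

ord(63) | φ(67) = 67 − 1 = 66 = 2 · 3 · 11.
Divisors of 66: 1, 2, 3, 6, 11, 22, 33, 66.
Check 63^d mod 67 for each divisor in increasing order:
63^1 ≡ 63 (mod 67)
63^2 ≡ 16 (mod 67)
63^3 ≡ 3 (mod 67)
63^6 ≡ 9 (mod 67)
63^11 ≡ 30 (mod 67)
63^22 ≡ 29 (mod 67)
63^33 ≡ 66 (mod 67)
63^66 ≡ 1 (mod 67) ✓
Hence ord(63) = 66.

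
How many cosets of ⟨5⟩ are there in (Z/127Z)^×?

3

The order of 5 must divide φ(127) = 127 − 1 = 126 = 2 · 3^2 · 7.
Divisors of 126: 1, 2, 3, 6, 7, 9, 14, 18, 21, 42, 63, 126.
Check 5^d mod 127 for each divisor in increasing order:
5^1 ≡ 5 (mod 127)
5^2 ≡ 25 (mod 127)
5^3 ≡ 125 (mod 127)
5^6 ≡ 4 (mod 127)
5^7 ≡ 20 (mod 127)
5^9 ≡ 119 (mod 127)
5^14 ≡ 19 (mod 127)
5^18 ≡ 64 (mod 127)
5^21 ≡ 126 (mod 127)
5^42 ≡ 1 (mod 127) ✓
Thus |⟨5⟩| = ord(5) = 42.
The index is φ(127) / ord(5) = 126 / 42 = 3.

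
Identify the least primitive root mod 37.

φ(37) = 37 − 1 = 36 = 2^2 · 3^2.
Test candidates g = 2, 3, … against the prime factors q ∈ {2, 3} of φ(37): g is a generator iff g^(36/q) ≢ 1 for every such q.
g = 2: 2^18 ≡ 36; 2^12 ≡ 26 — none is 1, so 2 is a primitive root.
The smallest primitive root modulo 37 is 2.

2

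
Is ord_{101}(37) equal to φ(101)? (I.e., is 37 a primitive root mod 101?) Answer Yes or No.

No

φ(101) = 101 − 1 = 100 = 2^2 · 5^2.
37 is a primitive root mod 101 iff 37^(φ(101)/q) ≢ 1 for every prime q | φ(101), i.e. q ∈ {2, 5}.
37^50 ≡ 1 (mod 101)  [q = 2: ≡ 1 ✗]
37^20 ≡ 95 (mod 101)  [q = 5: ≢ 1 ✓]
The check at q = 2 fails, so 37 generates a proper subgroup.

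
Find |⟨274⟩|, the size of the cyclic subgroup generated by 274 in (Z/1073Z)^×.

The order of 274 must divide φ(1073) = φ(29·37) = (29−1)·(37−1) = 28·36 = 1008 = 2^4 · 3^2 · 7.
Divisors of 1008: 1, 2, 3, 4, 6, 7, 8, 9, 12, 14, 16, 18, 21, 24, 28, 36, 42, 48, 56, 63, 72, 84, 112, 126, 144, 168, 252, 336, 504, 1008.
Test each divisor d:
274^1 ≡ 274
274^2 ≡ 1039
274^3 ≡ 341
274^4 ≡ 83
274^6 ≡ 397
274^7 ≡ 405
274^8 ≡ 451
274^9 ≡ 179
274^12 ≡ 951
274^14 ≡ 929
274^16 ≡ 604
274^18 ≡ 924
274^21 ≡ 695
274^24 ≡ 935
274^28 ≡ 349
274^36 ≡ 741
274^42 ≡ 175
274^48 ≡ 803
274^56 ≡ 552
274^63 ≡ 376
274^72 ≡ 778
274^84 ≡ 581
274^112 ≡ 1045
274^126 ≡ 813
274^144 ≡ 112
274^168 ≡ 639
274^252 ≡ 1
So ord_1073(274) = 252.

252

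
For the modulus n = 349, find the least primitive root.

2

φ(349) = 349 − 1 = 348 = 2^2 · 3 · 29.
g is a primitive root iff g^(348/q) ≢ 1 (mod 349) for each prime q ∈ {2, 3, 29}.
g = 2: 2^174 ≡ 348; 2^116 ≡ 226; 2^12 ≡ 257 — none is 1, so 2 is a primitive root.
Hence the least primitive root of 349 is 2.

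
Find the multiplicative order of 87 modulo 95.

12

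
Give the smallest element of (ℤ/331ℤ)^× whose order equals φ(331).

3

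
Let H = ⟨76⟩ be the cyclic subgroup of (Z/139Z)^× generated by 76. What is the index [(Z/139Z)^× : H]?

3

The order of 76 must divide φ(139) = 139 − 1 = 138 = 2 · 3 · 23.
Divisors of 138: 1, 2, 3, 6, 23, 46, 69, 138.
Test each divisor d:
76^1 ≡ 76 (mod 139)
76^2 ≡ 77 (mod 139)
76^3 ≡ 14 (mod 139)
76^6 ≡ 57 (mod 139)
76^23 ≡ 138 (mod 139)
76^46 ≡ 1 (mod 139) ✓
So ord_139(76) = 46, hence |⟨76⟩| = 46.
[(Z/139Z)^× : ⟨76⟩] = 138/46 = 3.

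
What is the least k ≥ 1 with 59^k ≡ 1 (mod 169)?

The order of 59 must divide φ(169) = φ(13^2) = 13·(13−1) = 156 = 2^2 · 3 · 13.
Divisors of 156: 1, 2, 3, 4, 6, 12, 13, 26, 39, 52, 78, 156.
Test each divisor d:
59^1 ≡ 59
59^2 ≡ 101
59^3 ≡ 44
59^4 ≡ 61
59^6 ≡ 77
59^12 ≡ 14
59^13 ≡ 150
59^26 ≡ 23
59^39 ≡ 70
59^52 ≡ 22
59^78 ≡ 168
59^156 ≡ 1
Hence ord(59) = 156.

156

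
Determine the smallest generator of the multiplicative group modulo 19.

φ(19) = 19 − 1 = 18 = 2 · 3^2.
Test candidates g = 2, 3, … against the prime factors q ∈ {2, 3} of φ(19): g is a generator iff g^(18/q) ≢ 1 for every such q.
g = 2: 2^9 ≡ 18; 2^6 ≡ 7 — none is 1, so 2 is a primitive root.
The smallest primitive root modulo 19 is 2.

2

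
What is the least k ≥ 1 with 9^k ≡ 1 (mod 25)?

By Lagrange's theorem, ord_25(9) divides φ(25) = φ(5^2) = 5·(5−1) = 20 = 2^2 · 5.
Divisors of 20: 1, 2, 4, 5, 10, 20.
Test each divisor d:
9^1 ≡ 9
9^2 ≡ 6
9^4 ≡ 11
9^5 ≡ 24
9^10 ≡ 1
So ord_25(9) = 10.

10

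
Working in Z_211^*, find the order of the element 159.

210

Since 159 ∈ (Z/211Z)^×, its order divides φ(211) = 211 − 1 = 210 = 2 · 3 · 5 · 7.
Divisors of 210: 1, 2, 3, 5, 6, 7, 10, 14, 15, 21, 30, 35, 42, 70, 105, 210.
Test each divisor d:
159^1 ≡ 159 (mod 211)
159^2 ≡ 172 (mod 211)
159^3 ≡ 129 (mod 211)
159^5 ≡ 33 (mod 211)
159^6 ≡ 183 (mod 211)
159^7 ≡ 190 (mod 211)
159^10 ≡ 34 (mod 211)
159^14 ≡ 19 (mod 211)
159^15 ≡ 67 (mod 211)
159^21 ≡ 23 (mod 211)
159^30 ≡ 58 (mod 211)
159^35 ≡ 15 (mod 211)
159^42 ≡ 107 (mod 211)
159^70 ≡ 14 (mod 211)
159^105 ≡ 210 (mod 211)
159^210 ≡ 1 (mod 211) ✓
So ord_211(159) = 210.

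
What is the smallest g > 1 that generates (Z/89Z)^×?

φ(89) = 89 − 1 = 88 = 2^3 · 11.
g is a primitive root iff g^(88/q) ≢ 1 (mod 89) for each prime q ∈ {2, 11}.
g = 2: 2^44 ≡ 1 — hits 1, so not a primitive root.
g = 3: 3^44 ≡ 88; 3^8 ≡ 64 — none is 1, so 3 is a primitive root.
So 3 is the smallest generator of (Z/89Z)^×.

3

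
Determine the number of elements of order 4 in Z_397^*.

2

φ(397) = 397 − 1 = 396 = 2^2 · 3^2 · 11.
Since (Z/397Z)^× is cyclic of order 396, the number of elements of order d is φ(d) when d | 396 and 0 otherwise.
4 = 2^2 divides 396, and φ(4) = 2.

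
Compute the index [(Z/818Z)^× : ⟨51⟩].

6

Since 51 ∈ (Z/818Z)^×, its order divides φ(818) = φ(2)·φ(409) = 1·408 = 408 = 2^3 · 3 · 17.
Divisors of 408: 1, 2, 3, 4, 6, 8, 12, 17, 24, 34, 51, 68, 102, 136, 204, 408.
Compute 51^d (mod 818) for the divisors d until we hit 1:
51^1 ≡ 51 (mod 818)
51^2 ≡ 147 (mod 818)
51^3 ≡ 135 (mod 818)
51^4 ≡ 341 (mod 818)
51^6 ≡ 229 (mod 818)
51^8 ≡ 125 (mod 818)
51^12 ≡ 89 (mod 818)
51^17 ≡ 143 (mod 818)
51^24 ≡ 559 (mod 818)
51^34 ≡ 817 (mod 818)
51^51 ≡ 675 (mod 818)
51^68 ≡ 1 (mod 818) ✓
The order of 51 is 68, so the subgroup it generates has 68 elements.
[(Z/818Z)^× : ⟨51⟩] = 408/68 = 6.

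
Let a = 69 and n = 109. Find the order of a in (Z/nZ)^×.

108

The order of 69 must divide φ(109) = 109 − 1 = 108 = 2^2 · 3^3.
Divisors of 108: 1, 2, 3, 4, 6, 9, 12, 18, 27, 36, 54, 108.
Evaluate successive powers at the divisors of 108:
69^1 ≡ 69
69^2 ≡ 74
69^3 ≡ 92
69^4 ≡ 26
69^6 ≡ 71
69^9 ≡ 101
69^12 ≡ 27
69^18 ≡ 64
69^27 ≡ 33
69^36 ≡ 63
69^54 ≡ 108
69^108 ≡ 1
The smallest such exponent is 108, so the order of 69 is 108.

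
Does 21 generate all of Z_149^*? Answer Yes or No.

φ(149) = 149 − 1 = 148 = 2^2 · 37.
21 is a primitive root mod 149 iff 21^(φ(149)/q) ≢ 1 for every prime q | φ(149), i.e. q ∈ {2, 37}.
21^74 ≡ 148 (mod 149)  [q = 2: ≢ 1 ✓]
21^4 ≡ 36 (mod 149)  [q = 37: ≢ 1 ✓]
All checks pass, so 21 has order 148 and is a primitive root modulo 149.

Yes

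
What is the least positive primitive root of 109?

6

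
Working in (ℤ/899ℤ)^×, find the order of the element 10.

Since 10 ∈ (Z/899Z)^×, its order divides φ(899) = φ(29·31) = (29−1)·(31−1) = 28·30 = 840 = 2^3 · 3 · 5 · 7.
Divisors of 840: 1, 2, 3, 4, 5, 6, 7, 8, 10, 12, 14, 15, 20, 21, 24, 28, 30, 35, 40, 42, 56, 60, 70, 84, 105, 120, 140, 168, 210, 280, 420, 840.
Test each divisor d:
10^1 ≡ 10 (mod 899)
10^2 ≡ 100 (mod 899)
10^3 ≡ 101 (mod 899)
10^4 ≡ 111 (mod 899)
10^5 ≡ 211 (mod 899)
10^6 ≡ 312 (mod 899)
10^7 ≡ 423 (mod 899)
10^8 ≡ 634 (mod 899)
10^10 ≡ 470 (mod 899)
10^12 ≡ 252 (mod 899)
10^14 ≡ 28 (mod 899)
10^15 ≡ 280 (mod 899)
10^20 ≡ 645 (mod 899)
10^21 ≡ 157 (mod 899)
10^24 ≡ 574 (mod 899)
10^28 ≡ 784 (mod 899)
10^30 ≡ 187 (mod 899)
10^35 ≡ 800 (mod 899)
10^40 ≡ 687 (mod 899)
10^42 ≡ 376 (mod 899)
10^56 ≡ 639 (mod 899)
10^60 ≡ 807 (mod 899)
10^70 ≡ 811 (mod 899)
10^84 ≡ 233 (mod 899)
10^105 ≡ 621 (mod 899)
10^120 ≡ 373 (mod 899)
10^140 ≡ 552 (mod 899)
10^168 ≡ 349 (mod 899)
10^210 ≡ 869 (mod 899)
10^280 ≡ 842 (mod 899)
10^420 ≡ 1 (mod 899) ✓
Hence ord(10) = 420.

420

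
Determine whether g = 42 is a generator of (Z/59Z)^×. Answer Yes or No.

Yes

φ(59) = 59 − 1 = 58 = 2 · 29.
42 is a primitive root mod 59 iff 42^(φ(59)/q) ≢ 1 for every prime q | φ(59), i.e. q ∈ {2, 29}.
42^29 ≡ 58 (mod 59)  [q = 2: ≢ 1 ✓]
42^2 ≡ 53 (mod 59)  [q = 29: ≢ 1 ✓]
All checks pass, so 42 has order 58 and is a primitive root modulo 59.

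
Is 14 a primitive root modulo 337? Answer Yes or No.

No

φ(337) = 337 − 1 = 336 = 2^4 · 3 · 7.
14 is a primitive root mod 337 iff 14^(φ(337)/q) ≢ 1 for every prime q | φ(337), i.e. q ∈ {2, 3, 7}.
14^168 ≡ 1 (mod 337)  [q = 2: ≡ 1 ✗]
14^112 ≡ 128 (mod 337)  [q = 3: ≢ 1 ✓]
14^48 ≡ 52 (mod 337)  [q = 7: ≢ 1 ✓]
Since 14^168 ≡ 1, the order of 14 divides 168 < 336, so 14 is not a primitive root.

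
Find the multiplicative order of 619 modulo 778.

194

Since 619 ∈ (Z/778Z)^×, its order divides φ(778) = φ(2)·φ(389) = 1·388 = 388 = 2^2 · 97.
Divisors of 388: 1, 2, 4, 97, 194, 388.
Evaluate successive powers at the divisors of 388:
619^1 ≡ 619 (mod 778)
619^2 ≡ 385 (mod 778)
619^4 ≡ 405 (mod 778)
619^97 ≡ 777 (mod 778)
619^194 ≡ 1 (mod 778) ✓
Hence ord(619) = 194.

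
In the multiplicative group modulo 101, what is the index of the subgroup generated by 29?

1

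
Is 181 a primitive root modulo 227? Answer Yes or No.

φ(227) = 227 − 1 = 226 = 2 · 113.
181 is a primitive root mod 227 iff 181^(φ(227)/q) ≢ 1 for every prime q | φ(227), i.e. q ∈ {2, 113}.
181^113 ≡ 1 (mod 227)  [q = 2: ≡ 1 ✗]
181^2 ≡ 73 (mod 227)  [q = 113: ≢ 1 ✓]
The check at q = 2 fails, so 181 generates a proper subgroup.

No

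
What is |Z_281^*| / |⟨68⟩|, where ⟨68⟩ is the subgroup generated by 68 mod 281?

14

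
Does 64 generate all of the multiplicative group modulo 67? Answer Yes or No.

φ(67) = 67 − 1 = 66 = 2 · 3 · 11.
64 is a primitive root mod 67 iff 64^(φ(67)/q) ≢ 1 for every prime q | φ(67), i.e. q ∈ {2, 3, 11}.
64^33 ≡ 1 (mod 67)  [q = 2: ≡ 1 ✗]
64^22 ≡ 1 (mod 67)  [q = 3: ≡ 1 ✗]
64^6 ≡ 59 (mod 67)  [q = 11: ≢ 1 ✓]
Since 64^33 ≡ 1, the order of 64 divides 33 < 66, so 64 is not a primitive root.

No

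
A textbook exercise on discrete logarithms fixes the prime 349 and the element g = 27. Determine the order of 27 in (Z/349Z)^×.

By Lagrange's theorem, ord_349(27) divides φ(349) = 349 − 1 = 348 = 2^2 · 3 · 29.
Divisors of 348: 1, 2, 3, 4, 6, 12, 29, 58, 87, 116, 174, 348.
Compute 27^d (mod 349) for the divisors d until we hit 1:
27^1 ≡ 27
27^2 ≡ 31
27^3 ≡ 139
27^4 ≡ 263
27^6 ≡ 126
27^12 ≡ 171
27^29 ≡ 348
27^58 ≡ 1
So ord_349(27) = 58.

58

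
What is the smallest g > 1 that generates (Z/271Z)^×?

6

φ(271) = 271 − 1 = 270 = 2 · 3^3 · 5.
Test candidates g = 2, 3, … against the prime factors q ∈ {2, 3, 5} of φ(271): g is a generator iff g^(270/q) ≢ 1 for every such q.
g = 2: 2^135 ≡ 1 — hits 1, so not a primitive root.
g = 3: 3^135 ≡ 270; 3^90 ≡ 1 — hits 1, so not a primitive root.
g = 4: 4^135 ≡ 1 — hits 1, so not a primitive root.
g = 5: 5^135 ≡ 1 — hits 1, so not a primitive root.
g = 6: 6^135 ≡ 270; 6^90 ≡ 242; 6^54 ≡ 10 — none is 1, so 6 is a primitive root.
So 6 is the smallest generator of (Z/271Z)^×.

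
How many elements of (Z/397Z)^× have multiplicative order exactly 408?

0

φ(397) = 397 − 1 = 396 = 2^2 · 3^2 · 11.
(Z/397Z)^× is cyclic (|G| = 396); a cyclic group of order m has exactly φ(d) elements of each order d | m, and none otherwise.
Since 408 ∤ 396, the count is 0.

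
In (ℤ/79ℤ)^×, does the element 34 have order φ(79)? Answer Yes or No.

Yes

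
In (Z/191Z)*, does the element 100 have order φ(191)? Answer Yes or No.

φ(191) = 191 − 1 = 190 = 2 · 5 · 19.
Test 100^(190/q) mod 191 for each prime factor q of 190:
100^95 ≡ 1 (mod 191)  [q = 2: ≡ 1 ✗]
100^38 ≡ 109 (mod 191)  [q = 5: ≢ 1 ✓]
100^10 ≡ 121 (mod 191)  [q = 19: ≢ 1 ✓]
100^95 ≡ 1 shows ord(100) | 95, strictly less than φ(191); not a primitive root.

No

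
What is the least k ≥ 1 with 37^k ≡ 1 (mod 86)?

6

ord(37) | φ(86) = φ(2)·φ(43) = 1·42 = 42 = 2 · 3 · 7.
Divisors of 42: 1, 2, 3, 6, 7, 14, 21, 42.
Compute 37^d (mod 86) for the divisors d until we hit 1:
37^1 ≡ 37 (mod 86)
37^2 ≡ 79 (mod 86)
37^3 ≡ 85 (mod 86)
37^6 ≡ 1 (mod 86) ✓
Hence ord(37) = 6.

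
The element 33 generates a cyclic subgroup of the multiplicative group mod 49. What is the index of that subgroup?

1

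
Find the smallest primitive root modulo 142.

7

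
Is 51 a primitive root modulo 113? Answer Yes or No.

No

φ(113) = 113 − 1 = 112 = 2^4 · 7.
Test 51^(112/q) mod 113 for each prime factor q of 112:
51^56 ≡ 1 (mod 113)  [q = 2: ≡ 1 ✗]
51^16 ≡ 30 (mod 113)  [q = 7: ≢ 1 ✓]
Since 51^56 ≡ 1, the order of 51 divides 56 < 112, so 51 is not a primitive root.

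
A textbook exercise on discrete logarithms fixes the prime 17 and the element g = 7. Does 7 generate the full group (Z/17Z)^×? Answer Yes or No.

Yes

φ(17) = 17 − 1 = 16 = 2^4.
It suffices to check that the order of 7 is not a proper divisor of 16: compute 7^(16/q) for q ∈ {2}.
7^8 ≡ 16 (mod 17)  [q = 2: ≢ 1 ✓]
None equal 1, so ord_17(7) = 16: 7 is a primitive root.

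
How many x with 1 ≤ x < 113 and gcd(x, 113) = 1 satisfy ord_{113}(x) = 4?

2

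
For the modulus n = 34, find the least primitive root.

φ(34) = φ(2)·φ(17) = 1·16 = 16 = 2^4.
Test candidates g = 2, 3, … against the prime factors q ∈ {2} of φ(34): g is a generator iff g^(16/q) ≢ 1 for every such q.
g = 2: gcd(2, 34) = 2 > 1, not a unit — skip.
g = 3: 3^8 ≡ 33 — none is 1, so 3 is a primitive root.
So 3 is the smallest generator of (Z/34Z)^×.

3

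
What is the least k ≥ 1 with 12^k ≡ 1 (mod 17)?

By Lagrange's theorem, ord_17(12) divides φ(17) = 17 − 1 = 16 = 2^4.
Divisors of 16: 1, 2, 4, 8, 16.
Evaluate successive powers at the divisors of 16:
12^1 ≡ 12 (mod 17)
12^2 ≡ 8 (mod 17)
12^4 ≡ 13 (mod 17)
12^8 ≡ 16 (mod 17)
12^16 ≡ 1 (mod 17) ✓
So ord_17(12) = 16.

16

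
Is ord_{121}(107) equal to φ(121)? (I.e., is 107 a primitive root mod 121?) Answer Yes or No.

φ(121) = φ(11^2) = 11·(11−1) = 110 = 2 · 5 · 11.
107 is a primitive root mod 121 iff 107^(φ(121)/q) ≢ 1 for every prime q | φ(121), i.e. q ∈ {2, 5, 11}.
107^55 ≡ 120 (mod 121)  [q = 2: ≢ 1 ✓]
107^22 ≡ 9 (mod 121)  [q = 5: ≢ 1 ✓]
107^10 ≡ 78 (mod 121)  [q = 11: ≢ 1 ✓]
Every test exponent gives a nontrivial residue, hence 107 generates the full group.

Yes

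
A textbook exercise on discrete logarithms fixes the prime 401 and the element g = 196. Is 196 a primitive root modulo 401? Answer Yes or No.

φ(401) = 401 − 1 = 400 = 2^4 · 5^2.
An element g generates (Z/401Z)^× iff g^(400/q) ≢ 1 (mod 401) for each prime q ∈ {2, 5}.
196^200 ≡ 1 (mod 401)  [q = 2: ≡ 1 ✗]
196^80 ≡ 72 (mod 401)  [q = 5: ≢ 1 ✓]
Since 196^200 ≡ 1, the order of 196 divides 200 < 400, so 196 is not a primitive root.

No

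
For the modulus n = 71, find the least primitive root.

φ(71) = 71 − 1 = 70 = 2 · 5 · 7.
g is a primitive root iff g^(70/q) ≢ 1 (mod 71) for each prime q ∈ {2, 5, 7}.
g = 2: 2^35 ≡ 1 — hits 1, so not a primitive root.
g = 3: 3^35 ≡ 1 — hits 1, so not a primitive root.
g = 4: 4^35 ≡ 1 — hits 1, so not a primitive root.
g = 5: 5^35 ≡ 1 — hits 1, so not a primitive root.
g = 6: 6^35 ≡ 1 — hits 1, so not a primitive root.
g = 7: 7^35 ≡ 70; 7^14 ≡ 54; 7^10 ≡ 45 — none is 1, so 7 is a primitive root.
So 7 is the smallest generator of (Z/71Z)^×.

7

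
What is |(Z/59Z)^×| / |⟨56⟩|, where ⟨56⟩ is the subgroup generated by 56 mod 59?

1

By Lagrange's theorem, ord_59(56) divides φ(59) = 59 − 1 = 58 = 2 · 29.
Divisors of 58: 1, 2, 29, 58.
Test each divisor d:
56^1 ≡ 56 (mod 59)
56^2 ≡ 9 (mod 59)
56^29 ≡ 58 (mod 59)
56^58 ≡ 1 (mod 59) ✓
So ord_59(56) = 58, hence |⟨56⟩| = 58.
[(Z/59Z)^× : ⟨56⟩] = 58/58 = 1.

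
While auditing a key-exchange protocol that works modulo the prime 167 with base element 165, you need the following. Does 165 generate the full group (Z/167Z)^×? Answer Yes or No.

φ(167) = 167 − 1 = 166 = 2 · 83.
It suffices to check that the order of 165 is not a proper divisor of 166: compute 165^(166/q) for q ∈ {2, 83}.
165^83 ≡ 166 (mod 167)  [q = 2: ≢ 1 ✓]
165^2 ≡ 4 (mod 167)  [q = 83: ≢ 1 ✓]
None equal 1, so ord_167(165) = 166: 165 is a primitive root.

Yes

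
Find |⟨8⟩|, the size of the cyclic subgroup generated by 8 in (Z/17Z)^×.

8

ord(8) | φ(17) = 17 − 1 = 16 = 2^4.
Divisors of 16: 1, 2, 4, 8, 16.
Test each divisor d:
8^1 ≡ 8 (mod 17)
8^2 ≡ 13 (mod 17)
8^4 ≡ 16 (mod 17)
8^8 ≡ 1 (mod 17) ✓
So ord_17(8) = 8.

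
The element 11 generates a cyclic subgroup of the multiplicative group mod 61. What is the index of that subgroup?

15

ord(11) | φ(61) = 61 − 1 = 60 = 2^2 · 3 · 5.
Divisors of 60: 1, 2, 3, 4, 5, 6, 10, 12, 15, 20, 30, 60.
Check 11^d mod 61 for each divisor in increasing order:
11^1 ≡ 11 (mod 61)
11^2 ≡ 60 (mod 61)
11^3 ≡ 50 (mod 61)
11^4 ≡ 1 (mod 61) ✓
So ord_61(11) = 4, hence |⟨11⟩| = 4.
The index is φ(61) / ord(11) = 60 / 4 = 15.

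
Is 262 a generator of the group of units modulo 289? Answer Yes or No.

φ(289) = φ(17^2) = 17·(17−1) = 272 = 2^4 · 17.
It suffices to check that the order of 262 is not a proper divisor of 272: compute 262^(272/q) for q ∈ {2, 17}.
262^136 ≡ 288 (mod 289)  [q = 2: ≢ 1 ✓]
262^16 ≡ 222 (mod 289)  [q = 17: ≢ 1 ✓]
None equal 1, so ord_289(262) = 272: 262 is a primitive root.

Yes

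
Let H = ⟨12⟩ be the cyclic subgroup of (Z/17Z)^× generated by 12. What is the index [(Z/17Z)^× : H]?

1

ord(12) | φ(17) = 17 − 1 = 16 = 2^4.
Divisors of 16: 1, 2, 4, 8, 16.
Evaluate successive powers at the divisors of 16:
12^1 ≡ 12 (mod 17)
12^2 ≡ 8 (mod 17)
12^4 ≡ 13 (mod 17)
12^8 ≡ 16 (mod 17)
12^16 ≡ 1 (mod 17) ✓
The order of 12 is 16, so the subgroup it generates has 16 elements.
[(Z/17Z)^× : ⟨12⟩] = 16/16 = 1.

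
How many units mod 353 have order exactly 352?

160

φ(353) = 353 − 1 = 352 = 2^5 · 11.
In a cyclic group of order 352, there are φ(d) elements of order d for each divisor d of 352, and zero for non-divisors.
352 = 2^5 · 11 divides 352, and φ(352) = 160.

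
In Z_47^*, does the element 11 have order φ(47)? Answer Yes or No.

Yes

φ(47) = 47 − 1 = 46 = 2 · 23.
11 is a primitive root mod 47 iff 11^(φ(47)/q) ≢ 1 for every prime q | φ(47), i.e. q ∈ {2, 23}.
11^23 ≡ 46 (mod 47)  [q = 2: ≢ 1 ✓]
11^2 ≡ 27 (mod 47)  [q = 23: ≢ 1 ✓]
None equal 1, so ord_47(11) = 46: 11 is a primitive root.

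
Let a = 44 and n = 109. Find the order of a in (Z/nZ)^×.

108

Since 44 ∈ (Z/109Z)^×, its order divides φ(109) = 109 − 1 = 108 = 2^2 · 3^3.
Divisors of 108: 1, 2, 3, 4, 6, 9, 12, 18, 27, 36, 54, 108.
Evaluate successive powers at the divisors of 108:
44^1 ≡ 44 (mod 109)
44^2 ≡ 83 (mod 109)
44^3 ≡ 55 (mod 109)
44^4 ≡ 22 (mod 109)
44^6 ≡ 82 (mod 109)
44^9 ≡ 41 (mod 109)
44^12 ≡ 75 (mod 109)
44^18 ≡ 46 (mod 109)
44^27 ≡ 33 (mod 109)
44^36 ≡ 45 (mod 109)
44^54 ≡ 108 (mod 109)
44^108 ≡ 1 (mod 109) ✓
The smallest such exponent is 108, so the order of 44 is 108.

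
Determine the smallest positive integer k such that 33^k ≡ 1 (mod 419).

418

The order of 33 must divide φ(419) = 419 − 1 = 418 = 2 · 11 · 19.
Divisors of 418: 1, 2, 11, 19, 22, 38, 209, 418.
Compute 33^d (mod 419) for the divisors d until we hit 1:
33^1 ≡ 33 (mod 419)
33^2 ≡ 251 (mod 419)
33^11 ≡ 204 (mod 419)
33^19 ≡ 85 (mod 419)
33^22 ≡ 135 (mod 419)
33^38 ≡ 102 (mod 419)
33^209 ≡ 418 (mod 419)
33^418 ≡ 1 (mod 419) ✓
Therefore the multiplicative order of 33 modulo 419 is 418.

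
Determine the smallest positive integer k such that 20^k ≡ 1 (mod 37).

By Lagrange's theorem, ord_37(20) divides φ(37) = 37 − 1 = 36 = 2^2 · 3^2.
Divisors of 36: 1, 2, 3, 4, 6, 9, 12, 18, 36.
Check 20^d mod 37 for each divisor in increasing order:
20^1 ≡ 20 (mod 37)
20^2 ≡ 30 (mod 37)
20^3 ≡ 8 (mod 37)
20^4 ≡ 12 (mod 37)
20^6 ≡ 27 (mod 37)
20^9 ≡ 31 (mod 37)
20^12 ≡ 26 (mod 37)
20^18 ≡ 36 (mod 37)
20^36 ≡ 1 (mod 37) ✓
So ord_37(20) = 36.

36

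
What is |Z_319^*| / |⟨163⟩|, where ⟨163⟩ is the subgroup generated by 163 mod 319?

2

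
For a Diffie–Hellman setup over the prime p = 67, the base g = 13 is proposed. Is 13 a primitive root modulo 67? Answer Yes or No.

φ(67) = 67 − 1 = 66 = 2 · 3 · 11.
It suffices to check that the order of 13 is not a proper divisor of 66: compute 13^(66/q) for q ∈ {2, 3, 11}.
13^33 ≡ 66 (mod 67)  [q = 2: ≢ 1 ✓]
13^22 ≡ 37 (mod 67)  [q = 3: ≢ 1 ✓]
13^6 ≡ 62 (mod 67)  [q = 11: ≢ 1 ✓]
Every test exponent gives a nontrivial residue, hence 13 generates the full group.

Yes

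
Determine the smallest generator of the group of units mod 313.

10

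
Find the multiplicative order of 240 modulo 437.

66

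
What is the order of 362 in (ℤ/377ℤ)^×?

ord(362) | φ(377) = φ(13·29) = (13−1)·(29−1) = 12·28 = 336 = 2^4 · 3 · 7.
Divisors of 336: 1, 2, 3, 4, 6, 7, 8, 12, 14, 16, 21, 24, 28, 42, 48, 56, 84, 112, 168, 336.
Compute 362^d (mod 377) for the divisors d until we hit 1:
362^1 ≡ 362 (mod 377)
362^2 ≡ 225 (mod 377)
362^3 ≡ 18 (mod 377)
362^4 ≡ 107 (mod 377)
362^6 ≡ 324 (mod 377)
362^7 ≡ 41 (mod 377)
362^8 ≡ 139 (mod 377)
362^12 ≡ 170 (mod 377)
362^14 ≡ 173 (mod 377)
362^16 ≡ 94 (mod 377)
362^21 ≡ 307 (mod 377)
362^24 ≡ 248 (mod 377)
362^28 ≡ 146 (mod 377)
362^42 ≡ 376 (mod 377)
362^48 ≡ 53 (mod 377)
362^56 ≡ 204 (mod 377)
362^84 ≡ 1 (mod 377) ✓
Hence ord(362) = 84.

84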